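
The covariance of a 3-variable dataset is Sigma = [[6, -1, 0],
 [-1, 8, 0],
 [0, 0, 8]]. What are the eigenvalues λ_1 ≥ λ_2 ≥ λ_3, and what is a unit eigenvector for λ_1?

Step 1 — characteristic polynomial p(λ) = det(λI - Sigma) = λ³ - tr·λ² + c_1·λ - det, where tr = trace, c_1 = sum of the principal 2×2 minors, det = det(Sigma):
  tr = 6 + 8 + 8 = 22,
  c_1 = (6·8 - (-1)²) + (6·8 - (0)²) + (8·8 - (0)²) = 47 + 48 + 64 = 159,
  det = 6·(8·8 - (0)²) - (-1)·((-1)·8 - (0)·(0)) + (0)·((-1)·(0) - 8·(0)) = 6·(64) - (-1)·(-8) + (0)·(0) = 376.
  So p(λ) = λ³ - 22λ² + 159λ - 376.
Step 2 — look for an integer root (rational root theorem: any rational root is an integer divisor of 376). Testing λ = 8:
  p(8) = 512 - 1408 + 1272 - 376 = 0  ✓
  Dividing out (λ - 8): p(λ) = (λ - 8)(λ² - 14λ + 47).
Step 3 — remaining eigenvalues from the quadratic λ² - 14λ + 47 = 0:
  Δ = 14² - 4·47 = 196 - 188 = 8,  λ = (14 ± √8)/2 = (14 ± 2.8284)/2 ≈ 8.4142 or 5.5858.
  Sorted: λ_1 = 8.4142,  λ_2 = 8,  λ_3 = 5.5858  (check: sum = 22 = tr ✓).

Step 4 — unit eigenvector for λ_1 ≈ 8.4142: v spans the null space of (Sigma - λ_1 I), whose rows are
  r_1 = (-2.4142, -1, 0),  r_2 = (-1, -0.4142, 0),  r_3 = (0, 0, -0.4142).
  v is orthogonal to every row, so take v ∝ r_1 × r_3 = ((-1)·(-0.4142) - (0)·(0), (0)·(0) - (-2.4142)·(-0.4142), (-2.4142)·(0) - (-1)·(0)) ≈ (0.4142, -1, 0).
  Let u = (0.4142, -1, 0).
  ||u|| = √((0.4142)² + (-1)² + (0)²) = √(1.1716) ≈ 1.0824,  v_1 = u/||u|| ≈ (0.3827, -0.9239, 0) (||v_1|| = 1).

λ_1 = 8.4142,  λ_2 = 8,  λ_3 = 5.5858;  v_1 ≈ (0.3827, -0.9239, 0)


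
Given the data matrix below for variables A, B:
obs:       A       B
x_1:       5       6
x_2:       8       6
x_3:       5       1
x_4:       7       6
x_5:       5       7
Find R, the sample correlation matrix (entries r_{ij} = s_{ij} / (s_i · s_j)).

Step 1 — column means:
  mean(A) = (5 + 8 + 5 + 7 + 5) / 5 = 30/5 = 6
  mean(B) = (6 + 6 + 1 + 6 + 7) / 5 = 26/5 = 5.2

Step 2 — sample variances and covariances s[i,j] = (1/(n-1)) · Σ_k (x_{k,i} - mean_i) · (x_{k,j} - mean_j), with n-1 = 4:
  s[A,A] = ((-1)·(-1) + (2)·(2) + (-1)·(-1) + (1)·(1) + (-1)·(-1)) / 4 = 8/4 = 2
  s[A,B] = ((-1)·(0.8) + (2)·(0.8) + (-1)·(-4.2) + (1)·(0.8) + (-1)·(1.8)) / 4 = 4/4 = 1
  s[B,B] = ((0.8)·(0.8) + (0.8)·(0.8) + (-4.2)·(-4.2) + (0.8)·(0.8) + (1.8)·(1.8)) / 4 = 22.8/4 = 5.7
  Sample standard deviations s_i = √(s[i,i]):
  s(A) = √(2) = 1.4142
  s(B) = √(5.7) = 2.3875

Step 3 — r_{ij} = s_{ij} / (s_i · s_j):
  r[A,A] = 1 (diagonal).
  r[A,B] = 1 / (1.4142 · 2.3875) = 1 / 3.3764 = 0.2962
  r[B,B] = 1 (diagonal).

R is symmetric with unit diagonal. Assembling:

R = [[1, 0.2962],
 [0.2962, 1]]


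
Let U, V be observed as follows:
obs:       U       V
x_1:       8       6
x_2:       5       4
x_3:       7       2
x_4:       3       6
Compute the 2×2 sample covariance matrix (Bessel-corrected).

Step 1 — column means:
  mean(U) = (8 + 5 + 7 + 3) / 4 = 23/4 = 5.75
  mean(V) = (6 + 4 + 2 + 6) / 4 = 18/4 = 4.5

Step 2 — sample covariance S[i,j] = (1/(n-1)) · Σ_k (x_{k,i} - mean_i) · (x_{k,j} - mean_j), with n-1 = 3.
  S[U,U] = ((2.25)·(2.25) + (-0.75)·(-0.75) + (1.25)·(1.25) + (-2.75)·(-2.75)) / 3 = 14.75/3 = 4.9167
  S[U,V] = ((2.25)·(1.5) + (-0.75)·(-0.5) + (1.25)·(-2.5) + (-2.75)·(1.5)) / 3 = -3.5/3 = -1.1667
  S[V,V] = ((1.5)·(1.5) + (-0.5)·(-0.5) + (-2.5)·(-2.5) + (1.5)·(1.5)) / 3 = 11/3 = 3.6667

S is symmetric (S[j,i] = S[i,j]). Assembling:

S = [[4.9167, -1.1667],
 [-1.1667, 3.6667]]


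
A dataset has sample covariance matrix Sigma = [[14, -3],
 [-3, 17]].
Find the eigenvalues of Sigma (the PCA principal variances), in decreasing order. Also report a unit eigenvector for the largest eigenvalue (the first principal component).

Step 1 — characteristic polynomial of 2×2 Sigma:
  det(Sigma - λI) = λ² - trace · λ + det = 0.
  trace = 14 + 17 = 31, det = 14·17 - (-3)² = 229.
Step 2 — discriminant:
  Δ = trace² - 4·det = 961 - 916 = 45.
Step 3 — eigenvalues:
  λ = (trace ± √Δ)/2 = (31 ± 6.7082)/2,
  λ_1 = 18.8541,  λ_2 = 12.1459.

Step 4 — unit eigenvector for λ_1: solve (Sigma - λ_1 I)v = 0. First row:
  (14 - 18.8541)·v_x + (-3)·v_y = 0, i.e. (-4.8541)·v_x + (-3)·v_y = 0,
  so v ∝ (b, λ_1 - a) = (-3, 4.8541); multiply by -1 so the first entry is positive: u = (3, -4.8541).
  ||u|| = √((3)² + (-4.8541)²) = √(32.5623) ≈ 5.7063,
  v_1 = u/||u|| ≈ (0.5257, -0.8507) (||v_1|| = 1).

λ_1 = 18.8541,  λ_2 = 12.1459;  v_1 ≈ (0.5257, -0.8507)


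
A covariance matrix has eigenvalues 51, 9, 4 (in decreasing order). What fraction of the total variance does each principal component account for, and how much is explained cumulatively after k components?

Step 1 — total variance = trace(Sigma) = Σ λ_i = 51 + 9 + 4 = 64.

Step 2 — fraction explained by component i = λ_i / Σ λ:
  PC1: 51/64 = 0.7969
  PC2: 9/64 = 0.1406
  PC3: 4/64 = 0.0625

Step 3 — cumulative fraction after k components = (λ_1 + ... + λ_k) / Σ λ:
  k = 1: 51/64 = 0.7969
  k = 2: (51 + 9)/64 = 60/64 = 0.9375
  k = 3: (51 + 9 + 4)/64 = 64/64 = 1

Summary (fraction, with percent):

explained: PC1 0.7969 (79.69%), PC2 0.1406 (14.06%), PC3 0.0625 (6.25%);  cumulative: 0.7969, 0.9375, 1


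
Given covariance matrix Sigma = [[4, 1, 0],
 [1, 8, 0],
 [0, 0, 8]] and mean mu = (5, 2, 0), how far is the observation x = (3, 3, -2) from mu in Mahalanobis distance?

Step 1 — centre the observation: (x - mu) = (-2, 1, -2).

Step 2 — invert Sigma (cofactor / det for 3×3, or solve directly):
  Sigma^{-1} = [[0.2581, -0.0323, 0],
 [-0.0323, 0.129, 0],
 [0, 0, 0.125]].

Step 3 — form the quadratic (x - mu)^T · Sigma^{-1} · (x - mu):
  Sigma^{-1} · (x - mu) = (-0.5484, 0.1935, -0.25).
  (x - mu)^T · [Sigma^{-1} · (x - mu)] = (-2)·(-0.5484) + (1)·(0.1935) + (-2)·(-0.25) = 1.7903.

Step 4 — take square root: d = √(1.7903) ≈ 1.338.

d(x, mu) = √(1.7903) ≈ 1.338


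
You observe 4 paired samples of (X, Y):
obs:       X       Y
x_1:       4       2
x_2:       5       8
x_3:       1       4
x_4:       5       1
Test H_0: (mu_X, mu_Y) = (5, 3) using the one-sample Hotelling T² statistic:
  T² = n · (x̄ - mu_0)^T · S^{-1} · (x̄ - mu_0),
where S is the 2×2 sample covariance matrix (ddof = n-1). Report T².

Step 1 — sample mean vector:
  mean(X) = (4 + 5 + 1 + 5) / 4 = 15/4 = 3.75
  mean(Y) = (2 + 8 + 4 + 1) / 4 = 15/4 = 3.75
  x̄ = (3.75, 3.75),  deviation x̄ - mu_0 = (3.75, 3.75) - (5, 3) = (-1.25, 0.75).

Step 2 — sample covariance matrix, S[i,j] = (1/(n-1)) · Σ_k (x_{k,i} - mean_i) · (x_{k,j} - mean_j), divisor n-1 = 3:
  S[X,X] = ((0.25)·(0.25) + (1.25)·(1.25) + (-2.75)·(-2.75) + (1.25)·(1.25)) / 3 = 10.75/3 = 3.5833
  S[X,Y] = ((0.25)·(-1.75) + (1.25)·(4.25) + (-2.75)·(0.25) + (1.25)·(-2.75)) / 3 = 0.75/3 = 0.25
  S[Y,Y] = ((-1.75)·(-1.75) + (4.25)·(4.25) + (0.25)·(0.25) + (-2.75)·(-2.75)) / 3 = 28.75/3 = 9.5833
  S = [[3.5833, 0.25],
 [0.25, 9.5833]].

Step 3 — invert S. det(S) = 3.5833·9.5833 - (0.25)² = 34.2778.
  S^{-1} = (1/det) · [[d, -b], [-b, a]] = [[0.2796, -0.0073],
 [-0.0073, 0.1045]].

Step 4 — quadratic form (x̄ - mu_0)^T · S^{-1} · (x̄ - mu_0):
  S^{-1} · (x̄ - mu_0) = (-0.3549, 0.0875),
  (x̄ - mu_0)^T · [...] = (-1.25)·(-0.3549) + (0.75)·(0.0875) = 0.5093.

Step 5 — scale by n: T² = 4 · 0.5093 = 2.0373.

T² ≈ 2.0373


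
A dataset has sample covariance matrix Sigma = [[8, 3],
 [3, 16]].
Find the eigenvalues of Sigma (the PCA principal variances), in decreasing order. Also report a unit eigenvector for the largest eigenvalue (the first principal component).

Step 1 — characteristic polynomial of 2×2 Sigma:
  det(Sigma - λI) = λ² - trace · λ + det = 0.
  trace = 8 + 16 = 24, det = 8·16 - (3)² = 119.
Step 2 — discriminant:
  Δ = trace² - 4·det = 576 - 476 = 100.
Step 3 — eigenvalues:
  λ = (trace ± √Δ)/2 = (24 ± 10)/2,
  λ_1 = 17,  λ_2 = 7.

Step 4 — unit eigenvector for λ_1: solve (Sigma - λ_1 I)v = 0. First row:
  (8 - 17)·v_x + (3)·v_y = 0, i.e. (-9)·v_x + (3)·v_y = 0,
  so v ∝ (b, λ_1 - a) = (3, 9) = u.
  ||u|| = √((3)² + (9)²) = √(90) ≈ 9.4868,
  v_1 = u/||u|| ≈ (0.3162, 0.9487) (||v_1|| = 1).

λ_1 = 17,  λ_2 = 7;  v_1 ≈ (0.3162, 0.9487)


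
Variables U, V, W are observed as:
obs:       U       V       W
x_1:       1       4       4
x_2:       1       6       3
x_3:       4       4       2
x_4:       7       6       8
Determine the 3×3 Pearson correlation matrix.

Step 1 — column means:
  mean(U) = (1 + 1 + 4 + 7) / 4 = 13/4 = 3.25
  mean(V) = (4 + 6 + 4 + 6) / 4 = 20/4 = 5
  mean(W) = (4 + 3 + 2 + 8) / 4 = 17/4 = 4.25

Step 2 — sample variances and covariances s[i,j] = (1/(n-1)) · Σ_k (x_{k,i} - mean_i) · (x_{k,j} - mean_j), with n-1 = 3:
  s[U,U] = ((-2.25)·(-2.25) + (-2.25)·(-2.25) + (0.75)·(0.75) + (3.75)·(3.75)) / 3 = 24.75/3 = 8.25
  s[U,V] = ((-2.25)·(-1) + (-2.25)·(1) + (0.75)·(-1) + (3.75)·(1)) / 3 = 3/3 = 1
  s[U,W] = ((-2.25)·(-0.25) + (-2.25)·(-1.25) + (0.75)·(-2.25) + (3.75)·(3.75)) / 3 = 15.75/3 = 5.25
  s[V,V] = ((-1)·(-1) + (1)·(1) + (-1)·(-1) + (1)·(1)) / 3 = 4/3 = 1.3333
  s[V,W] = ((-1)·(-0.25) + (1)·(-1.25) + (-1)·(-2.25) + (1)·(3.75)) / 3 = 5/3 = 1.6667
  s[W,W] = ((-0.25)·(-0.25) + (-1.25)·(-1.25) + (-2.25)·(-2.25) + (3.75)·(3.75)) / 3 = 20.75/3 = 6.9167
  Sample standard deviations s_i = √(s[i,i]):
  s(U) = √(8.25) = 2.8723
  s(V) = √(1.3333) = 1.1547
  s(W) = √(6.9167) = 2.63

Step 3 — r_{ij} = s_{ij} / (s_i · s_j):
  r[U,U] = 1 (diagonal).
  r[U,V] = 1 / (2.8723 · 1.1547) = 1 / 3.3166 = 0.3015
  r[U,W] = 5.25 / (2.8723 · 2.63) = 5.25 / 7.554 = 0.695
  r[V,V] = 1 (diagonal).
  r[V,W] = 1.6667 / (1.1547 · 2.63) = 1.6667 / 3.0368 = 0.5488
  r[W,W] = 1 (diagonal).

R is symmetric with unit diagonal. Assembling:

R = [[1, 0.3015, 0.695],
 [0.3015, 1, 0.5488],
 [0.695, 0.5488, 1]]


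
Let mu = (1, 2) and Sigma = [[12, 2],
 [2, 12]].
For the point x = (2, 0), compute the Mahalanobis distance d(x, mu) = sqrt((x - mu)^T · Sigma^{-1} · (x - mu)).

Step 1 — centre the observation: (x - mu) = (1, -2).

Step 2 — invert Sigma. det(Sigma) = 12·12 - (2)² = 140.
  Sigma^{-1} = (1/det) · [[d, -b], [-b, a]] = [[0.0857, -0.0143],
 [-0.0143, 0.0857]].

Step 3 — form the quadratic (x - mu)^T · Sigma^{-1} · (x - mu):
  Sigma^{-1} · (x - mu) = (0.1143, -0.1857).
  (x - mu)^T · [Sigma^{-1} · (x - mu)] = (1)·(0.1143) + (-2)·(-0.1857) = 0.4857.

Step 4 — take square root: d = √(0.4857) ≈ 0.6969.

d(x, mu) = √(0.4857) ≈ 0.6969


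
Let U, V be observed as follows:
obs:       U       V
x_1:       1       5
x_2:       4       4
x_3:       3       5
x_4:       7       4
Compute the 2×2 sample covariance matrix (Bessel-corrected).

Step 1 — column means:
  mean(U) = (1 + 4 + 3 + 7) / 4 = 15/4 = 3.75
  mean(V) = (5 + 4 + 5 + 4) / 4 = 18/4 = 4.5

Step 2 — sample covariance S[i,j] = (1/(n-1)) · Σ_k (x_{k,i} - mean_i) · (x_{k,j} - mean_j), with n-1 = 3.
  S[U,U] = ((-2.75)·(-2.75) + (0.25)·(0.25) + (-0.75)·(-0.75) + (3.25)·(3.25)) / 3 = 18.75/3 = 6.25
  S[U,V] = ((-2.75)·(0.5) + (0.25)·(-0.5) + (-0.75)·(0.5) + (3.25)·(-0.5)) / 3 = -3.5/3 = -1.1667
  S[V,V] = ((0.5)·(0.5) + (-0.5)·(-0.5) + (0.5)·(0.5) + (-0.5)·(-0.5)) / 3 = 1/3 = 0.3333

S is symmetric (S[j,i] = S[i,j]). Assembling:

S = [[6.25, -1.1667],
 [-1.1667, 0.3333]]


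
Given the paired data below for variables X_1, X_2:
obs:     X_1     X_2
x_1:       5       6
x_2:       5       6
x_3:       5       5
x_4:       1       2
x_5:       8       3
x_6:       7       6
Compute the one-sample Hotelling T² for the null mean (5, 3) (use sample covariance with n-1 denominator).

Step 1 — sample mean vector:
  mean(X_1) = (5 + 5 + 5 + 1 + 8 + 7) / 6 = 31/6 = 5.1667
  mean(X_2) = (6 + 6 + 5 + 2 + 3 + 6) / 6 = 28/6 = 4.6667
  x̄ = (5.1667, 4.6667),  deviation x̄ - mu_0 = (5.1667, 4.6667) - (5, 3) = (0.1667, 1.6667).

Step 2 — sample covariance matrix, S[i,j] = (1/(n-1)) · Σ_k (x_{k,i} - mean_i) · (x_{k,j} - mean_j), divisor n-1 = 5:
  S[X_1,X_1] = ((-0.1667)·(-0.1667) + (-0.1667)·(-0.1667) + (-0.1667)·(-0.1667) + (-4.1667)·(-4.1667) + (2.8333)·(2.8333) + (1.8333)·(1.8333)) / 5 = 28.8333/5 = 5.7667
  S[X_1,X_2] = ((-0.1667)·(1.3333) + (-0.1667)·(1.3333) + (-0.1667)·(0.3333) + (-4.1667)·(-2.6667) + (2.8333)·(-1.6667) + (1.8333)·(1.3333)) / 5 = 8.3333/5 = 1.6667
  S[X_2,X_2] = ((1.3333)·(1.3333) + (1.3333)·(1.3333) + (0.3333)·(0.3333) + (-2.6667)·(-2.6667) + (-1.6667)·(-1.6667) + (1.3333)·(1.3333)) / 5 = 15.3333/5 = 3.0667
  S = [[5.7667, 1.6667],
 [1.6667, 3.0667]].

Step 3 — invert S. det(S) = 5.7667·3.0667 - (1.6667)² = 14.9067.
  S^{-1} = (1/det) · [[d, -b], [-b, a]] = [[0.2057, -0.1118],
 [-0.1118, 0.3869]].

Step 4 — quadratic form (x̄ - mu_0)^T · S^{-1} · (x̄ - mu_0):
  S^{-1} · (x̄ - mu_0) = (-0.1521, 0.6261),
  (x̄ - mu_0)^T · [...] = (0.1667)·(-0.1521) + (1.6667)·(0.6261) = 1.0182.

Step 5 — scale by n: T² = 6 · 1.0182 = 6.1091.

T² ≈ 6.1091


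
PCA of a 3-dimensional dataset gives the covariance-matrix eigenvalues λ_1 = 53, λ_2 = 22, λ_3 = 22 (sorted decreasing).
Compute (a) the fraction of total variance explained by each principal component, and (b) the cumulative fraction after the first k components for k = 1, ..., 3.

Step 1 — total variance = trace(Sigma) = Σ λ_i = 53 + 22 + 22 = 97.

Step 2 — fraction explained by component i = λ_i / Σ λ:
  PC1: 53/97 = 0.5464
  PC2: 22/97 = 0.2268
  PC3: 22/97 = 0.2268

Step 3 — cumulative fraction after k components = (λ_1 + ... + λ_k) / Σ λ:
  k = 1: 53/97 = 0.5464
  k = 2: (53 + 22)/97 = 75/97 = 0.7732
  k = 3: (53 + 22 + 22)/97 = 97/97 = 1

Summary (fraction, with percent):

explained: PC1 0.5464 (54.64%), PC2 0.2268 (22.68%), PC3 0.2268 (22.68%);  cumulative: 0.5464, 0.7732, 1


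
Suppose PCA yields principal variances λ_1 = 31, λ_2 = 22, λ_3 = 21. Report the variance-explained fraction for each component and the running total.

Step 1 — total variance = trace(Sigma) = Σ λ_i = 31 + 22 + 21 = 74.

Step 2 — fraction explained by component i = λ_i / Σ λ:
  PC1: 31/74 = 0.4189
  PC2: 22/74 = 0.2973
  PC3: 21/74 = 0.2838

Step 3 — cumulative fraction after k components = (λ_1 + ... + λ_k) / Σ λ:
  k = 1: 31/74 = 0.4189
  k = 2: (31 + 22)/74 = 53/74 = 0.7162
  k = 3: (31 + 22 + 21)/74 = 74/74 = 1

Summary (fraction, with percent):

explained: PC1 0.4189 (41.89%), PC2 0.2973 (29.73%), PC3 0.2838 (28.38%);  cumulative: 0.4189, 0.7162, 1


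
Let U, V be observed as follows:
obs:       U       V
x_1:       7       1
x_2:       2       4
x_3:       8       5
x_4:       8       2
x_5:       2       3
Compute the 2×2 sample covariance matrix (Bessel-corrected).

Step 1 — column means:
  mean(U) = (7 + 2 + 8 + 8 + 2) / 5 = 27/5 = 5.4
  mean(V) = (1 + 4 + 5 + 2 + 3) / 5 = 15/5 = 3

Step 2 — sample covariance S[i,j] = (1/(n-1)) · Σ_k (x_{k,i} - mean_i) · (x_{k,j} - mean_j), with n-1 = 4.
  S[U,U] = ((1.6)·(1.6) + (-3.4)·(-3.4) + (2.6)·(2.6) + (2.6)·(2.6) + (-3.4)·(-3.4)) / 4 = 39.2/4 = 9.8
  S[U,V] = ((1.6)·(-2) + (-3.4)·(1) + (2.6)·(2) + (2.6)·(-1) + (-3.4)·(0)) / 4 = -4/4 = -1
  S[V,V] = ((-2)·(-2) + (1)·(1) + (2)·(2) + (-1)·(-1) + (0)·(0)) / 4 = 10/4 = 2.5

S is symmetric (S[j,i] = S[i,j]). Assembling:

S = [[9.8, -1],
 [-1, 2.5]]


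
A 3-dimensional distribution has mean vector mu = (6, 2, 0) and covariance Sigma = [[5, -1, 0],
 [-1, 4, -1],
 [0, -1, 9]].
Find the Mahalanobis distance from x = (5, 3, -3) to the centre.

Step 1 — centre the observation: (x - mu) = (-1, 1, -3).

Step 2 — invert Sigma (cofactor / det for 3×3, or solve directly):
  Sigma^{-1} = [[0.2108, 0.0542, 0.006],
 [0.0542, 0.2711, 0.0301],
 [0.006, 0.0301, 0.1145]].

Step 3 — form the quadratic (x - mu)^T · Sigma^{-1} · (x - mu):
  Sigma^{-1} · (x - mu) = (-0.1747, 0.1265, -0.3193).
  (x - mu)^T · [Sigma^{-1} · (x - mu)] = (-1)·(-0.1747) + (1)·(0.1265) + (-3)·(-0.3193) = 1.259.

Step 4 — take square root: d = √(1.259) ≈ 1.1221.

d(x, mu) = √(1.259) ≈ 1.1221


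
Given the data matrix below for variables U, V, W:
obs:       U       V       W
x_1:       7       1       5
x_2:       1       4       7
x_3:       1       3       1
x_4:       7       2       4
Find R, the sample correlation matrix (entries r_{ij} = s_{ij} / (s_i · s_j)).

Step 1 — column means:
  mean(U) = (7 + 1 + 1 + 7) / 4 = 16/4 = 4
  mean(V) = (1 + 4 + 3 + 2) / 4 = 10/4 = 2.5
  mean(W) = (5 + 7 + 1 + 4) / 4 = 17/4 = 4.25

Step 2 — sample variances and covariances s[i,j] = (1/(n-1)) · Σ_k (x_{k,i} - mean_i) · (x_{k,j} - mean_j), with n-1 = 3:
  s[U,U] = ((3)·(3) + (-3)·(-3) + (-3)·(-3) + (3)·(3)) / 3 = 36/3 = 12
  s[U,V] = ((3)·(-1.5) + (-3)·(1.5) + (-3)·(0.5) + (3)·(-0.5)) / 3 = -12/3 = -4
  s[U,W] = ((3)·(0.75) + (-3)·(2.75) + (-3)·(-3.25) + (3)·(-0.25)) / 3 = 3/3 = 1
  s[V,V] = ((-1.5)·(-1.5) + (1.5)·(1.5) + (0.5)·(0.5) + (-0.5)·(-0.5)) / 3 = 5/3 = 1.6667
  s[V,W] = ((-1.5)·(0.75) + (1.5)·(2.75) + (0.5)·(-3.25) + (-0.5)·(-0.25)) / 3 = 1.5/3 = 0.5
  s[W,W] = ((0.75)·(0.75) + (2.75)·(2.75) + (-3.25)·(-3.25) + (-0.25)·(-0.25)) / 3 = 18.75/3 = 6.25
  Sample standard deviations s_i = √(s[i,i]):
  s(U) = √(12) = 3.4641
  s(V) = √(1.6667) = 1.291
  s(W) = √(6.25) = 2.5

Step 3 — r_{ij} = s_{ij} / (s_i · s_j):
  r[U,U] = 1 (diagonal).
  r[U,V] = -4 / (3.4641 · 1.291) = -4 / 4.4721 = -0.8944
  r[U,W] = 1 / (3.4641 · 2.5) = 1 / 8.6603 = 0.1155
  r[V,V] = 1 (diagonal).
  r[V,W] = 0.5 / (1.291 · 2.5) = 0.5 / 3.2275 = 0.1549
  r[W,W] = 1 (diagonal).

R is symmetric with unit diagonal. Assembling:

R = [[1, -0.8944, 0.1155],
 [-0.8944, 1, 0.1549],
 [0.1155, 0.1549, 1]]


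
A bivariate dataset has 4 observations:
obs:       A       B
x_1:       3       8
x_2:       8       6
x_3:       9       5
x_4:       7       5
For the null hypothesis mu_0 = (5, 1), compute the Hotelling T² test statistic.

Step 1 — sample mean vector:
  mean(A) = (3 + 8 + 9 + 7) / 4 = 27/4 = 6.75
  mean(B) = (8 + 6 + 5 + 5) / 4 = 24/4 = 6
  x̄ = (6.75, 6),  deviation x̄ - mu_0 = (6.75, 6) - (5, 1) = (1.75, 5).

Step 2 — sample covariance matrix, S[i,j] = (1/(n-1)) · Σ_k (x_{k,i} - mean_i) · (x_{k,j} - mean_j), divisor n-1 = 3:
  S[A,A] = ((-3.75)·(-3.75) + (1.25)·(1.25) + (2.25)·(2.25) + (0.25)·(0.25)) / 3 = 20.75/3 = 6.9167
  S[A,B] = ((-3.75)·(2) + (1.25)·(0) + (2.25)·(-1) + (0.25)·(-1)) / 3 = -10/3 = -3.3333
  S[B,B] = ((2)·(2) + (0)·(0) + (-1)·(-1) + (-1)·(-1)) / 3 = 6/3 = 2
  S = [[6.9167, -3.3333],
 [-3.3333, 2]].

Step 3 — invert S. det(S) = 6.9167·2 - (-3.3333)² = 2.7222.
  S^{-1} = (1/det) · [[d, -b], [-b, a]] = [[0.7347, 1.2245],
 [1.2245, 2.5408]].

Step 4 — quadratic form (x̄ - mu_0)^T · S^{-1} · (x̄ - mu_0):
  S^{-1} · (x̄ - mu_0) = (7.4082, 14.8469),
  (x̄ - mu_0)^T · [...] = (1.75)·(7.4082) + (5)·(14.8469) = 87.199.

Step 5 — scale by n: T² = 4 · 87.199 = 348.7959.

T² ≈ 348.7959


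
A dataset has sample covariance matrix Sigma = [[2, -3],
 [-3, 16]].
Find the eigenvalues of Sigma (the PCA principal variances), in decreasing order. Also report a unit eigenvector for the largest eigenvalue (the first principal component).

Step 1 — characteristic polynomial of 2×2 Sigma:
  det(Sigma - λI) = λ² - trace · λ + det = 0.
  trace = 2 + 16 = 18, det = 2·16 - (-3)² = 23.
Step 2 — discriminant:
  Δ = trace² - 4·det = 324 - 92 = 232.
Step 3 — eigenvalues:
  λ = (trace ± √Δ)/2 = (18 ± 15.2315)/2,
  λ_1 = 16.6158,  λ_2 = 1.3842.

Step 4 — unit eigenvector for λ_1: solve (Sigma - λ_1 I)v = 0. First row:
  (2 - 16.6158)·v_x + (-3)·v_y = 0, i.e. (-14.6158)·v_x + (-3)·v_y = 0,
  so v ∝ (b, λ_1 - a) = (-3, 14.6158); multiply by -1 so the first entry is positive: u = (3, -14.6158).
  ||u|| = √((3)² + (-14.6158)²) = √(222.6208) ≈ 14.9205,
  v_1 = u/||u|| ≈ (0.2011, -0.9796) (||v_1|| = 1).

λ_1 = 16.6158,  λ_2 = 1.3842;  v_1 ≈ (0.2011, -0.9796)


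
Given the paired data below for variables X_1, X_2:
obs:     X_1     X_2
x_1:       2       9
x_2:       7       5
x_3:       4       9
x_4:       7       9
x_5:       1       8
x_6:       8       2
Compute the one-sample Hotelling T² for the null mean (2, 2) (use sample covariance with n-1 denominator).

Step 1 — sample mean vector:
  mean(X_1) = (2 + 7 + 4 + 7 + 1 + 8) / 6 = 29/6 = 4.8333
  mean(X_2) = (9 + 5 + 9 + 9 + 8 + 2) / 6 = 42/6 = 7
  x̄ = (4.8333, 7),  deviation x̄ - mu_0 = (4.8333, 7) - (2, 2) = (2.8333, 5).

Step 2 — sample covariance matrix, S[i,j] = (1/(n-1)) · Σ_k (x_{k,i} - mean_i) · (x_{k,j} - mean_j), divisor n-1 = 5:
  S[X_1,X_1] = ((-2.8333)·(-2.8333) + (2.1667)·(2.1667) + (-0.8333)·(-0.8333) + (2.1667)·(2.1667) + (-3.8333)·(-3.8333) + (3.1667)·(3.1667)) / 5 = 42.8333/5 = 8.5667
  S[X_1,X_2] = ((-2.8333)·(2) + (2.1667)·(-2) + (-0.8333)·(2) + (2.1667)·(2) + (-3.8333)·(1) + (3.1667)·(-5)) / 5 = -27/5 = -5.4
  S[X_2,X_2] = ((2)·(2) + (-2)·(-2) + (2)·(2) + (2)·(2) + (1)·(1) + (-5)·(-5)) / 5 = 42/5 = 8.4
  S = [[8.5667, -5.4],
 [-5.4, 8.4]].

Step 3 — invert S. det(S) = 8.5667·8.4 - (-5.4)² = 42.8.
  S^{-1} = (1/det) · [[d, -b], [-b, a]] = [[0.1963, 0.1262],
 [0.1262, 0.2002]].

Step 4 — quadratic form (x̄ - mu_0)^T · S^{-1} · (x̄ - mu_0):
  S^{-1} · (x̄ - mu_0) = (1.1869, 1.3583),
  (x̄ - mu_0)^T · [...] = (2.8333)·(1.1869) + (5)·(1.3583) = 10.1542.

Step 5 — scale by n: T² = 6 · 10.1542 = 60.9252.

T² ≈ 60.9252


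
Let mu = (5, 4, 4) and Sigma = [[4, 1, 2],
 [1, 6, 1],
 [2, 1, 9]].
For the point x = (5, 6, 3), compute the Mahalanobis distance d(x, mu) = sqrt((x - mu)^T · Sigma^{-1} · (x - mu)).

Step 1 — centre the observation: (x - mu) = (0, 2, -1).

Step 2 — invert Sigma (cofactor / det for 3×3, or solve directly):
  Sigma^{-1} = [[0.2896, -0.0383, -0.0601],
 [-0.0383, 0.1749, -0.0109],
 [-0.0601, -0.0109, 0.1257]].

Step 3 — form the quadratic (x - mu)^T · Sigma^{-1} · (x - mu):
  Sigma^{-1} · (x - mu) = (-0.0164, 0.3607, -0.1475).
  (x - mu)^T · [Sigma^{-1} · (x - mu)] = (0)·(-0.0164) + (2)·(0.3607) + (-1)·(-0.1475) = 0.8689.

Step 4 — take square root: d = √(0.8689) ≈ 0.9321.

d(x, mu) = √(0.8689) ≈ 0.9321


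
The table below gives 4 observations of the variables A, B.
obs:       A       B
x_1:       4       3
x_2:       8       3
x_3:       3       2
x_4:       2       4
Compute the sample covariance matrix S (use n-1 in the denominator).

Step 1 — column means:
  mean(A) = (4 + 8 + 3 + 2) / 4 = 17/4 = 4.25
  mean(B) = (3 + 3 + 2 + 4) / 4 = 12/4 = 3

Step 2 — sample covariance S[i,j] = (1/(n-1)) · Σ_k (x_{k,i} - mean_i) · (x_{k,j} - mean_j), with n-1 = 3.
  S[A,A] = ((-0.25)·(-0.25) + (3.75)·(3.75) + (-1.25)·(-1.25) + (-2.25)·(-2.25)) / 3 = 20.75/3 = 6.9167
  S[A,B] = ((-0.25)·(0) + (3.75)·(0) + (-1.25)·(-1) + (-2.25)·(1)) / 3 = -1/3 = -0.3333
  S[B,B] = ((0)·(0) + (0)·(0) + (-1)·(-1) + (1)·(1)) / 3 = 2/3 = 0.6667

S is symmetric (S[j,i] = S[i,j]). Assembling:

S = [[6.9167, -0.3333],
 [-0.3333, 0.6667]]


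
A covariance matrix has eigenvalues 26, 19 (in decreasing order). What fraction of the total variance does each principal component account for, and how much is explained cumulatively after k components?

Step 1 — total variance = trace(Sigma) = Σ λ_i = 26 + 19 = 45.

Step 2 — fraction explained by component i = λ_i / Σ λ:
  PC1: 26/45 = 0.5778
  PC2: 19/45 = 0.4222

Step 3 — cumulative fraction after k components = (λ_1 + ... + λ_k) / Σ λ:
  k = 1: 26/45 = 0.5778
  k = 2: (26 + 19)/45 = 45/45 = 1

Summary (fraction, with percent):

explained: PC1 0.5778 (57.78%), PC2 0.4222 (42.22%);  cumulative: 0.5778, 1


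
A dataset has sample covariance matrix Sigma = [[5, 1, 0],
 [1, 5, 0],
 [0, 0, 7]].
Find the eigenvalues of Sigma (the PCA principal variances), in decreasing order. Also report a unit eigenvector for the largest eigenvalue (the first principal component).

Step 1 — characteristic polynomial p(λ) = det(λI - Sigma) = λ³ - tr·λ² + c_1·λ - det, where tr = trace, c_1 = sum of the principal 2×2 minors, det = det(Sigma):
  tr = 5 + 5 + 7 = 17,
  c_1 = (5·5 - (1)²) + (5·7 - (0)²) + (5·7 - (0)²) = 24 + 35 + 35 = 94,
  det = 5·(5·7 - (0)²) - (1)·((1)·7 - (0)·(0)) + (0)·((1)·(0) - 5·(0)) = 5·(35) - (1)·(7) + (0)·(0) = 168.
  So p(λ) = λ³ - 17λ² + 94λ - 168.
Step 2 — look for an integer root (rational root theorem: any rational root is an integer divisor of 168). Testing λ = 4:
  p(4) = 64 - 272 + 376 - 168 = 0  ✓
  Dividing out (λ - 4): p(λ) = (λ - 4)(λ² - 13λ + 42).
Step 3 — remaining eigenvalues from the quadratic λ² - 13λ + 42 = 0:
  Δ = 13² - 4·42 = 169 - 168 = 1,  λ = (13 ± √1)/2 = (13 ± 1)/2 = 7 or 6.
  Sorted: λ_1 = 7,  λ_2 = 6,  λ_3 = 4  (check: sum = 17 = tr ✓).

Step 4 — unit eigenvector for λ_1 = 7: v spans the null space of (Sigma - λ_1 I), whose rows are
  r_1 = (-2, 1, 0),  r_2 = (1, -2, 0),  r_3 = (0, 0, 0).
  v is orthogonal to every row, so take v ∝ r_1 × r_2 = ((1)·(0) - (0)·(-2), (0)·(1) - (-2)·(0), (-2)·(-2) - (1)·(1)) = (0, 0, 3).
  Rescale (divide by 3): u = (0, 0, 1).
  ||u|| = √((0)² + (0)² + (1)²) = √(1) = 1,  v_1 = u/||u|| ≈ (0, 0, 1) (||v_1|| = 1).

λ_1 = 7,  λ_2 = 6,  λ_3 = 4;  v_1 ≈ (0, 0, 1)


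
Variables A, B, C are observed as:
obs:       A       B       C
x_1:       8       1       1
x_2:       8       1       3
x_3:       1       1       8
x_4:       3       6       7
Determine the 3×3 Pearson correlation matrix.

Step 1 — column means:
  mean(A) = (8 + 8 + 1 + 3) / 4 = 20/4 = 5
  mean(B) = (1 + 1 + 1 + 6) / 4 = 9/4 = 2.25
  mean(C) = (1 + 3 + 8 + 7) / 4 = 19/4 = 4.75

Step 2 — sample variances and covariances s[i,j] = (1/(n-1)) · Σ_k (x_{k,i} - mean_i) · (x_{k,j} - mean_j), with n-1 = 3:
  s[A,A] = ((3)·(3) + (3)·(3) + (-4)·(-4) + (-2)·(-2)) / 3 = 38/3 = 12.6667
  s[A,B] = ((3)·(-1.25) + (3)·(-1.25) + (-4)·(-1.25) + (-2)·(3.75)) / 3 = -10/3 = -3.3333
  s[A,C] = ((3)·(-3.75) + (3)·(-1.75) + (-4)·(3.25) + (-2)·(2.25)) / 3 = -34/3 = -11.3333
  s[B,B] = ((-1.25)·(-1.25) + (-1.25)·(-1.25) + (-1.25)·(-1.25) + (3.75)·(3.75)) / 3 = 18.75/3 = 6.25
  s[B,C] = ((-1.25)·(-3.75) + (-1.25)·(-1.75) + (-1.25)·(3.25) + (3.75)·(2.25)) / 3 = 11.25/3 = 3.75
  s[C,C] = ((-3.75)·(-3.75) + (-1.75)·(-1.75) + (3.25)·(3.25) + (2.25)·(2.25)) / 3 = 32.75/3 = 10.9167
  Sample standard deviations s_i = √(s[i,i]):
  s(A) = √(12.6667) = 3.559
  s(B) = √(6.25) = 2.5
  s(C) = √(10.9167) = 3.304

Step 3 — r_{ij} = s_{ij} / (s_i · s_j):
  r[A,A] = 1 (diagonal).
  r[A,B] = -3.3333 / (3.559 · 2.5) = -3.3333 / 8.8976 = -0.3746
  r[A,C] = -11.3333 / (3.559 · 3.304) = -11.3333 / 11.7592 = -0.9638
  r[B,B] = 1 (diagonal).
  r[B,C] = 3.75 / (2.5 · 3.304) = 3.75 / 8.2601 = 0.454
  r[C,C] = 1 (diagonal).

R is symmetric with unit diagonal. Assembling:

R = [[1, -0.3746, -0.9638],
 [-0.3746, 1, 0.454],
 [-0.9638, 0.454, 1]]


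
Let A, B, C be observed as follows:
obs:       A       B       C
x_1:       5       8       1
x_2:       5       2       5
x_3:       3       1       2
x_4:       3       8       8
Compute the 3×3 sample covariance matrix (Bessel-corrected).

Step 1 — column means:
  mean(A) = (5 + 5 + 3 + 3) / 4 = 16/4 = 4
  mean(B) = (8 + 2 + 1 + 8) / 4 = 19/4 = 4.75
  mean(C) = (1 + 5 + 2 + 8) / 4 = 16/4 = 4

Step 2 — sample covariance S[i,j] = (1/(n-1)) · Σ_k (x_{k,i} - mean_i) · (x_{k,j} - mean_j), with n-1 = 3.
  S[A,A] = ((1)·(1) + (1)·(1) + (-1)·(-1) + (-1)·(-1)) / 3 = 4/3 = 1.3333
  S[A,B] = ((1)·(3.25) + (1)·(-2.75) + (-1)·(-3.75) + (-1)·(3.25)) / 3 = 1/3 = 0.3333
  S[A,C] = ((1)·(-3) + (1)·(1) + (-1)·(-2) + (-1)·(4)) / 3 = -4/3 = -1.3333
  S[B,B] = ((3.25)·(3.25) + (-2.75)·(-2.75) + (-3.75)·(-3.75) + (3.25)·(3.25)) / 3 = 42.75/3 = 14.25
  S[B,C] = ((3.25)·(-3) + (-2.75)·(1) + (-3.75)·(-2) + (3.25)·(4)) / 3 = 8/3 = 2.6667
  S[C,C] = ((-3)·(-3) + (1)·(1) + (-2)·(-2) + (4)·(4)) / 3 = 30/3 = 10

S is symmetric (S[j,i] = S[i,j]). Assembling:

S = [[1.3333, 0.3333, -1.3333],
 [0.3333, 14.25, 2.6667],
 [-1.3333, 2.6667, 10]]


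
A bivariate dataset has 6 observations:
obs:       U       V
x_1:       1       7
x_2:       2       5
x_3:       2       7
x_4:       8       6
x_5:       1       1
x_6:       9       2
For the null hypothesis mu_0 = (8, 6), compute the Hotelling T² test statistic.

Step 1 — sample mean vector:
  mean(U) = (1 + 2 + 2 + 8 + 1 + 9) / 6 = 23/6 = 3.8333
  mean(V) = (7 + 5 + 7 + 6 + 1 + 2) / 6 = 28/6 = 4.6667
  x̄ = (3.8333, 4.6667),  deviation x̄ - mu_0 = (3.8333, 4.6667) - (8, 6) = (-4.1667, -1.3333).

Step 2 — sample covariance matrix, S[i,j] = (1/(n-1)) · Σ_k (x_{k,i} - mean_i) · (x_{k,j} - mean_j), divisor n-1 = 5:
  S[U,U] = ((-2.8333)·(-2.8333) + (-1.8333)·(-1.8333) + (-1.8333)·(-1.8333) + (4.1667)·(4.1667) + (-2.8333)·(-2.8333) + (5.1667)·(5.1667)) / 5 = 66.8333/5 = 13.3667
  S[U,V] = ((-2.8333)·(2.3333) + (-1.8333)·(0.3333) + (-1.8333)·(2.3333) + (4.1667)·(1.3333) + (-2.8333)·(-3.6667) + (5.1667)·(-2.6667)) / 5 = -9.3333/5 = -1.8667
  S[V,V] = ((2.3333)·(2.3333) + (0.3333)·(0.3333) + (2.3333)·(2.3333) + (1.3333)·(1.3333) + (-3.6667)·(-3.6667) + (-2.6667)·(-2.6667)) / 5 = 33.3333/5 = 6.6667
  S = [[13.3667, -1.8667],
 [-1.8667, 6.6667]].

Step 3 — invert S. det(S) = 13.3667·6.6667 - (-1.8667)² = 85.6267.
  S^{-1} = (1/det) · [[d, -b], [-b, a]] = [[0.0779, 0.0218],
 [0.0218, 0.1561]].

Step 4 — quadratic form (x̄ - mu_0)^T · S^{-1} · (x̄ - mu_0):
  S^{-1} · (x̄ - mu_0) = (-0.3535, -0.299),
  (x̄ - mu_0)^T · [...] = (-4.1667)·(-0.3535) + (-1.3333)·(-0.299) = 1.8714.

Step 5 — scale by n: T² = 6 · 1.8714 = 11.2286.

T² ≈ 11.2286


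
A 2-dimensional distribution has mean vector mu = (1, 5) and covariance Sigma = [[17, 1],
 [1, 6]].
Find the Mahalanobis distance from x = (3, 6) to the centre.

Step 1 — centre the observation: (x - mu) = (2, 1).

Step 2 — invert Sigma. det(Sigma) = 17·6 - (1)² = 101.
  Sigma^{-1} = (1/det) · [[d, -b], [-b, a]] = [[0.0594, -0.0099],
 [-0.0099, 0.1683]].

Step 3 — form the quadratic (x - mu)^T · Sigma^{-1} · (x - mu):
  Sigma^{-1} · (x - mu) = (0.1089, 0.1485).
  (x - mu)^T · [Sigma^{-1} · (x - mu)] = (2)·(0.1089) + (1)·(0.1485) = 0.3663.

Step 4 — take square root: d = √(0.3663) ≈ 0.6053.

d(x, mu) = √(0.3663) ≈ 0.6053


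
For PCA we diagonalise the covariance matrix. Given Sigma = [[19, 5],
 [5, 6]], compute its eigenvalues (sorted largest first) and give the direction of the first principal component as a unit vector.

Step 1 — characteristic polynomial of 2×2 Sigma:
  det(Sigma - λI) = λ² - trace · λ + det = 0.
  trace = 19 + 6 = 25, det = 19·6 - (5)² = 89.
Step 2 — discriminant:
  Δ = trace² - 4·det = 625 - 356 = 269.
Step 3 — eigenvalues:
  λ = (trace ± √Δ)/2 = (25 ± 16.4012)/2,
  λ_1 = 20.7006,  λ_2 = 4.2994.

Step 4 — unit eigenvector for λ_1: solve (Sigma - λ_1 I)v = 0. First row:
  (19 - 20.7006)·v_x + (5)·v_y = 0, i.e. (-1.7006)·v_x + (5)·v_y = 0,
  so v ∝ (b, λ_1 - a) = (5, 1.7006) = u.
  ||u|| = √((5)² + (1.7006)²) = √(27.8921) ≈ 5.2813,
  v_1 = u/||u|| ≈ (0.9467, 0.322) (||v_1|| = 1).

λ_1 = 20.7006,  λ_2 = 4.2994;  v_1 ≈ (0.9467, 0.322)


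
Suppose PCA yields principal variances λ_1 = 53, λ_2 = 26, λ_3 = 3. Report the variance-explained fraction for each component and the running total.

Step 1 — total variance = trace(Sigma) = Σ λ_i = 53 + 26 + 3 = 82.

Step 2 — fraction explained by component i = λ_i / Σ λ:
  PC1: 53/82 = 0.6463
  PC2: 26/82 = 0.3171
  PC3: 3/82 = 0.0366

Step 3 — cumulative fraction after k components = (λ_1 + ... + λ_k) / Σ λ:
  k = 1: 53/82 = 0.6463
  k = 2: (53 + 26)/82 = 79/82 = 0.9634
  k = 3: (53 + 26 + 3)/82 = 82/82 = 1

Summary (fraction, with percent):

explained: PC1 0.6463 (64.63%), PC2 0.3171 (31.71%), PC3 0.0366 (3.66%);  cumulative: 0.6463, 0.9634, 1


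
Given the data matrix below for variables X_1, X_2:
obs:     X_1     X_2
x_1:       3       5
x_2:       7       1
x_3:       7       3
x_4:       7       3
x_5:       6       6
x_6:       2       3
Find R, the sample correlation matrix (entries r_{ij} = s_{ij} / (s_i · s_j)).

Step 1 — column means:
  mean(X_1) = (3 + 7 + 7 + 7 + 6 + 2) / 6 = 32/6 = 5.3333
  mean(X_2) = (5 + 1 + 3 + 3 + 6 + 3) / 6 = 21/6 = 3.5

Step 2 — sample variances and covariances s[i,j] = (1/(n-1)) · Σ_k (x_{k,i} - mean_i) · (x_{k,j} - mean_j), with n-1 = 5:
  s[X_1,X_1] = ((-2.3333)·(-2.3333) + (1.6667)·(1.6667) + (1.6667)·(1.6667) + (1.6667)·(1.6667) + (0.6667)·(0.6667) + (-3.3333)·(-3.3333)) / 5 = 25.3333/5 = 5.0667
  s[X_1,X_2] = ((-2.3333)·(1.5) + (1.6667)·(-2.5) + (1.6667)·(-0.5) + (1.6667)·(-0.5) + (0.6667)·(2.5) + (-3.3333)·(-0.5)) / 5 = -6/5 = -1.2
  s[X_2,X_2] = ((1.5)·(1.5) + (-2.5)·(-2.5) + (-0.5)·(-0.5) + (-0.5)·(-0.5) + (2.5)·(2.5) + (-0.5)·(-0.5)) / 5 = 15.5/5 = 3.1
  Sample standard deviations s_i = √(s[i,i]):
  s(X_1) = √(5.0667) = 2.2509
  s(X_2) = √(3.1) = 1.7607

Step 3 — r_{ij} = s_{ij} / (s_i · s_j):
  r[X_1,X_1] = 1 (diagonal).
  r[X_1,X_2] = -1.2 / (2.2509 · 1.7607) = -1.2 / 3.9632 = -0.3028
  r[X_2,X_2] = 1 (diagonal).

R is symmetric with unit diagonal. Assembling:

R = [[1, -0.3028],
 [-0.3028, 1]]


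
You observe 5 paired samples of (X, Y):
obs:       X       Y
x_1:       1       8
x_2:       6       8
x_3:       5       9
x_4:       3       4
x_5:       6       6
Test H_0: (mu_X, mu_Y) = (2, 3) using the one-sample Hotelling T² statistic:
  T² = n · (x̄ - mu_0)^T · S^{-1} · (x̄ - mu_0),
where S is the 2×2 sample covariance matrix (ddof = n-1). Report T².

Step 1 — sample mean vector:
  mean(X) = (1 + 6 + 5 + 3 + 6) / 5 = 21/5 = 4.2
  mean(Y) = (8 + 8 + 9 + 4 + 6) / 5 = 35/5 = 7
  x̄ = (4.2, 7),  deviation x̄ - mu_0 = (4.2, 7) - (2, 3) = (2.2, 4).

Step 2 — sample covariance matrix, S[i,j] = (1/(n-1)) · Σ_k (x_{k,i} - mean_i) · (x_{k,j} - mean_j), divisor n-1 = 4:
  S[X,X] = ((-3.2)·(-3.2) + (1.8)·(1.8) + (0.8)·(0.8) + (-1.2)·(-1.2) + (1.8)·(1.8)) / 4 = 18.8/4 = 4.7
  S[X,Y] = ((-3.2)·(1) + (1.8)·(1) + (0.8)·(2) + (-1.2)·(-3) + (1.8)·(-1)) / 4 = 2/4 = 0.5
  S[Y,Y] = ((1)·(1) + (1)·(1) + (2)·(2) + (-3)·(-3) + (-1)·(-1)) / 4 = 16/4 = 4
  S = [[4.7, 0.5],
 [0.5, 4]].

Step 3 — invert S. det(S) = 4.7·4 - (0.5)² = 18.55.
  S^{-1} = (1/det) · [[d, -b], [-b, a]] = [[0.2156, -0.027],
 [-0.027, 0.2534]].

Step 4 — quadratic form (x̄ - mu_0)^T · S^{-1} · (x̄ - mu_0):
  S^{-1} · (x̄ - mu_0) = (0.3666, 0.9542),
  (x̄ - mu_0)^T · [...] = (2.2)·(0.3666) + (4)·(0.9542) = 4.6232.

Step 5 — scale by n: T² = 5 · 4.6232 = 23.1159.

T² ≈ 23.1159


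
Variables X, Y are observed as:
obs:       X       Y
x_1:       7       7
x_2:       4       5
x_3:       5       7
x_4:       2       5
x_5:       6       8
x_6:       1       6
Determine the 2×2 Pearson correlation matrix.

Step 1 — column means:
  mean(X) = (7 + 4 + 5 + 2 + 6 + 1) / 6 = 25/6 = 4.1667
  mean(Y) = (7 + 5 + 7 + 5 + 8 + 6) / 6 = 38/6 = 6.3333

Step 2 — sample variances and covariances s[i,j] = (1/(n-1)) · Σ_k (x_{k,i} - mean_i) · (x_{k,j} - mean_j), with n-1 = 5:
  s[X,X] = ((2.8333)·(2.8333) + (-0.1667)·(-0.1667) + (0.8333)·(0.8333) + (-2.1667)·(-2.1667) + (1.8333)·(1.8333) + (-3.1667)·(-3.1667)) / 5 = 26.8333/5 = 5.3667
  s[X,Y] = ((2.8333)·(0.6667) + (-0.1667)·(-1.3333) + (0.8333)·(0.6667) + (-2.1667)·(-1.3333) + (1.8333)·(1.6667) + (-3.1667)·(-0.3333)) / 5 = 9.6667/5 = 1.9333
  s[Y,Y] = ((0.6667)·(0.6667) + (-1.3333)·(-1.3333) + (0.6667)·(0.6667) + (-1.3333)·(-1.3333) + (1.6667)·(1.6667) + (-0.3333)·(-0.3333)) / 5 = 7.3333/5 = 1.4667
  Sample standard deviations s_i = √(s[i,i]):
  s(X) = √(5.3667) = 2.3166
  s(Y) = √(1.4667) = 1.2111

Step 3 — r_{ij} = s_{ij} / (s_i · s_j):
  r[X,X] = 1 (diagonal).
  r[X,Y] = 1.9333 / (2.3166 · 1.2111) = 1.9333 / 2.8056 = 0.6891
  r[Y,Y] = 1 (diagonal).

R is symmetric with unit diagonal. Assembling:

R = [[1, 0.6891],
 [0.6891, 1]]


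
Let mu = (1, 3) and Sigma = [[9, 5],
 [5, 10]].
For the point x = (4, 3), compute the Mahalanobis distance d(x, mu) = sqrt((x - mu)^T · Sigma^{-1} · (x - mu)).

Step 1 — centre the observation: (x - mu) = (3, 0).

Step 2 — invert Sigma. det(Sigma) = 9·10 - (5)² = 65.
  Sigma^{-1} = (1/det) · [[d, -b], [-b, a]] = [[0.1538, -0.0769],
 [-0.0769, 0.1385]].

Step 3 — form the quadratic (x - mu)^T · Sigma^{-1} · (x - mu):
  Sigma^{-1} · (x - mu) = (0.4615, -0.2308).
  (x - mu)^T · [Sigma^{-1} · (x - mu)] = (3)·(0.4615) + (0)·(-0.2308) = 1.3846.

Step 4 — take square root: d = √(1.3846) ≈ 1.1767.

d(x, mu) = √(1.3846) ≈ 1.1767


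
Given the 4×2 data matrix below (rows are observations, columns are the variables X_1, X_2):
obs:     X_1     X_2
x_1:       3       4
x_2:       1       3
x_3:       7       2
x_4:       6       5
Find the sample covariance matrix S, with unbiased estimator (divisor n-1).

Step 1 — column means:
  mean(X_1) = (3 + 1 + 7 + 6) / 4 = 17/4 = 4.25
  mean(X_2) = (4 + 3 + 2 + 5) / 4 = 14/4 = 3.5

Step 2 — sample covariance S[i,j] = (1/(n-1)) · Σ_k (x_{k,i} - mean_i) · (x_{k,j} - mean_j), with n-1 = 3.
  S[X_1,X_1] = ((-1.25)·(-1.25) + (-3.25)·(-3.25) + (2.75)·(2.75) + (1.75)·(1.75)) / 3 = 22.75/3 = 7.5833
  S[X_1,X_2] = ((-1.25)·(0.5) + (-3.25)·(-0.5) + (2.75)·(-1.5) + (1.75)·(1.5)) / 3 = -0.5/3 = -0.1667
  S[X_2,X_2] = ((0.5)·(0.5) + (-0.5)·(-0.5) + (-1.5)·(-1.5) + (1.5)·(1.5)) / 3 = 5/3 = 1.6667

S is symmetric (S[j,i] = S[i,j]). Assembling:

S = [[7.5833, -0.1667],
 [-0.1667, 1.6667]]


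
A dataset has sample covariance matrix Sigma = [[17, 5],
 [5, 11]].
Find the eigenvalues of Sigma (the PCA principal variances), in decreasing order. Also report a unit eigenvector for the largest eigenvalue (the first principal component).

Step 1 — characteristic polynomial of 2×2 Sigma:
  det(Sigma - λI) = λ² - trace · λ + det = 0.
  trace = 17 + 11 = 28, det = 17·11 - (5)² = 162.
Step 2 — discriminant:
  Δ = trace² - 4·det = 784 - 648 = 136.
Step 3 — eigenvalues:
  λ = (trace ± √Δ)/2 = (28 ± 11.6619)/2,
  λ_1 = 19.831,  λ_2 = 8.169.

Step 4 — unit eigenvector for λ_1: solve (Sigma - λ_1 I)v = 0. First row:
  (17 - 19.831)·v_x + (5)·v_y = 0, i.e. (-2.831)·v_x + (5)·v_y = 0,
  so v ∝ (b, λ_1 - a) = (5, 2.831) = u.
  ||u|| = √((5)² + (2.831)²) = √(33.0143) ≈ 5.7458,
  v_1 = u/||u|| ≈ (0.8702, 0.4927) (||v_1|| = 1).

λ_1 = 19.831,  λ_2 = 8.169;  v_1 ≈ (0.8702, 0.4927)


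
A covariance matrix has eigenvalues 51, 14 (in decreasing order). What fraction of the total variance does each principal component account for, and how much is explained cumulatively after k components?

Step 1 — total variance = trace(Sigma) = Σ λ_i = 51 + 14 = 65.

Step 2 — fraction explained by component i = λ_i / Σ λ:
  PC1: 51/65 = 0.7846
  PC2: 14/65 = 0.2154

Step 3 — cumulative fraction after k components = (λ_1 + ... + λ_k) / Σ λ:
  k = 1: 51/65 = 0.7846
  k = 2: (51 + 14)/65 = 65/65 = 1

Summary (fraction, with percent):

explained: PC1 0.7846 (78.46%), PC2 0.2154 (21.54%);  cumulative: 0.7846, 1


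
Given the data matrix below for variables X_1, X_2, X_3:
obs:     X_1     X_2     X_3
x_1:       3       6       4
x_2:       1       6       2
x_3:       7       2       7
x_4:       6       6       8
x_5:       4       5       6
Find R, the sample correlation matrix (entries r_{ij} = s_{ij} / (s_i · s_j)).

Step 1 — column means:
  mean(X_1) = (3 + 1 + 7 + 6 + 4) / 5 = 21/5 = 4.2
  mean(X_2) = (6 + 6 + 2 + 6 + 5) / 5 = 25/5 = 5
  mean(X_3) = (4 + 2 + 7 + 8 + 6) / 5 = 27/5 = 5.4

Step 2 — sample variances and covariances s[i,j] = (1/(n-1)) · Σ_k (x_{k,i} - mean_i) · (x_{k,j} - mean_j), with n-1 = 4:
  s[X_1,X_1] = ((-1.2)·(-1.2) + (-3.2)·(-3.2) + (2.8)·(2.8) + (1.8)·(1.8) + (-0.2)·(-0.2)) / 4 = 22.8/4 = 5.7
  s[X_1,X_2] = ((-1.2)·(1) + (-3.2)·(1) + (2.8)·(-3) + (1.8)·(1) + (-0.2)·(0)) / 4 = -11/4 = -2.75
  s[X_1,X_3] = ((-1.2)·(-1.4) + (-3.2)·(-3.4) + (2.8)·(1.6) + (1.8)·(2.6) + (-0.2)·(0.6)) / 4 = 21.6/4 = 5.4
  s[X_2,X_2] = ((1)·(1) + (1)·(1) + (-3)·(-3) + (1)·(1) + (0)·(0)) / 4 = 12/4 = 3
  s[X_2,X_3] = ((1)·(-1.4) + (1)·(-3.4) + (-3)·(1.6) + (1)·(2.6) + (0)·(0.6)) / 4 = -7/4 = -1.75
  s[X_3,X_3] = ((-1.4)·(-1.4) + (-3.4)·(-3.4) + (1.6)·(1.6) + (2.6)·(2.6) + (0.6)·(0.6)) / 4 = 23.2/4 = 5.8
  Sample standard deviations s_i = √(s[i,i]):
  s(X_1) = √(5.7) = 2.3875
  s(X_2) = √(3) = 1.7321
  s(X_3) = √(5.8) = 2.4083

Step 3 — r_{ij} = s_{ij} / (s_i · s_j):
  r[X_1,X_1] = 1 (diagonal).
  r[X_1,X_2] = -2.75 / (2.3875 · 1.7321) = -2.75 / 4.1352 = -0.665
  r[X_1,X_3] = 5.4 / (2.3875 · 2.4083) = 5.4 / 5.7498 = 0.9392
  r[X_2,X_2] = 1 (diagonal).
  r[X_2,X_3] = -1.75 / (1.7321 · 2.4083) = -1.75 / 4.1713 = -0.4195
  r[X_3,X_3] = 1 (diagonal).

R is symmetric with unit diagonal. Assembling:

R = [[1, -0.665, 0.9392],
 [-0.665, 1, -0.4195],
 [0.9392, -0.4195, 1]]
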